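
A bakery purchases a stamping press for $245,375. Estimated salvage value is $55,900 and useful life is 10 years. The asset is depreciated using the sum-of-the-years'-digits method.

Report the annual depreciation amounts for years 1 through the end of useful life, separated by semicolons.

Depreciable base = $245,375 − $55,900 = $189,475.
Sum of the years' digits = 10+9+8+7+6+5+4+3+2+1 = 55.
Year 1: $189,475 × 10/55 = $34,450. Book value $210,925.
Year 2: $189,475 × 9/55 = $31,005. Book value $179,920.
Year 3: $189,475 × 8/55 = $27,560. Book value $152,360.
Year 4: $189,475 × 7/55 = $24,115. Book value $128,245.
Year 5: $189,475 × 6/55 = $20,670. Book value $107,575.
Year 6: $189,475 × 5/55 = $17,225. Book value $90,350.
Year 7: $189,475 × 4/55 = $13,780. Book value $76,570.
Year 8: $189,475 × 3/55 = $10,335. Book value $66,235.
Year 9: $189,475 × 2/55 = $6,890. Book value $59,345.
Year 10: $189,475 × 1/55 = $3,445. Book value $55,900.

$34,450; $31,005; $27,560; $24,115; $20,670; $17,225; $13,780; $10,335; $6,890; $3,445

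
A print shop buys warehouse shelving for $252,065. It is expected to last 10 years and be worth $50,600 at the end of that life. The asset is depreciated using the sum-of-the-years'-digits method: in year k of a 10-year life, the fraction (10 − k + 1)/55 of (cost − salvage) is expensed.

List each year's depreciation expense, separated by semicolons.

$36,630; $32,967; $29,304; $25,641; $21,978; $18,315; $14,652; $10,989; $7,326; $3,663

Depreciable base = $252,065 − $50,600 = $201,465.
Sum of the years' digits = 10+9+8+7+6+5+4+3+2+1 = 55.
Year 1: $201,465 × 10/55 = $36,630. Book value $215,435.
Year 2: $201,465 × 9/55 = $32,967. Book value $182,468.
Year 3: $201,465 × 8/55 = $29,304. Book value $153,164.
Year 4: $201,465 × 7/55 = $25,641. Book value $127,523.
Year 5: $201,465 × 6/55 = $21,978. Book value $105,545.
Year 6: $201,465 × 5/55 = $18,315. Book value $87,230.
Year 7: $201,465 × 4/55 = $14,652. Book value $72,578.
Year 8: $201,465 × 3/55 = $10,989. Book value $61,589.
Year 9: $201,465 × 2/55 = $7,326. Book value $54,263.
Year 10: $201,465 × 1/55 = $3,663. Book value $50,600.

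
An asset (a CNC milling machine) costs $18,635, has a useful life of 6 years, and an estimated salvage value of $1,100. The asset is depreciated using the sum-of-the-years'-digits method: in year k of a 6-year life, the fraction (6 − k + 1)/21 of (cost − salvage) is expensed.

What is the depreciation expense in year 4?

Depreciable base = $18,635 − $1,100 = $17,535.
Sum of the years' digits = 6+5+4+3+2+1 = 21.
Year 1: $17,535 × 6/21 = $5,010. Book value $13,625.
Year 2: $17,535 × 5/21 = $4,175. Book value $9,450.
Year 3: $17,535 × 4/21 = $3,340. Book value $6,110.
Year 4: $17,535 × 3/21 = $2,505. Book value $3,605.

$2,505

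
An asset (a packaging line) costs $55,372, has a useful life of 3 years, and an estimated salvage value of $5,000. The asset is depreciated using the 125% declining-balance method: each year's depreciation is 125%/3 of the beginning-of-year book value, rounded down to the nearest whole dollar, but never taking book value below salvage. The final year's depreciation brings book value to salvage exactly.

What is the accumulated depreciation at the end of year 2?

Depreciable base = $55,372 − $5,000 = $50,372.
Year 1: ⌊$55,372 × 125%/3⌋ = $23,071. Book value $32,301.
Year 2: ⌊$32,301 × 125%/3⌋ = $13,458. Book value $18,843.
Accumulated through year 2 = $55,372 − $18,843 = $36,529.

$36,529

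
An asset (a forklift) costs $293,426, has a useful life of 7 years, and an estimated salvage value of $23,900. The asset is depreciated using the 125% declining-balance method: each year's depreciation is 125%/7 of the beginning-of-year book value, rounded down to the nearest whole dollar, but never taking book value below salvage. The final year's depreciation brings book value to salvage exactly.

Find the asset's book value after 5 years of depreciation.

Depreciable base = $293,426 − $23,900 = $269,526.
Year 1: ⌊$293,426 × 125%/7⌋ = $52,397. Book value $241,029.
Year 2: ⌊$241,029 × 125%/7⌋ = $43,040. Book value $197,989.
Year 3: ⌊$197,989 × 125%/7⌋ = $35,355. Book value $162,634.
Year 4: ⌊$162,634 × 125%/7⌋ = $29,041. Book value $133,593.
Year 5: ⌊$133,593 × 125%/7⌋ = $23,855. Book value $109,738.

$109,738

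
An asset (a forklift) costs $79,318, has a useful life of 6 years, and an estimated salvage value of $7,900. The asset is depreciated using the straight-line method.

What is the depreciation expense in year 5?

Depreciable base = $79,318 − $7,900 = $71,418.
Annual expense = $71,418 / 6 = $11,903.

$11,903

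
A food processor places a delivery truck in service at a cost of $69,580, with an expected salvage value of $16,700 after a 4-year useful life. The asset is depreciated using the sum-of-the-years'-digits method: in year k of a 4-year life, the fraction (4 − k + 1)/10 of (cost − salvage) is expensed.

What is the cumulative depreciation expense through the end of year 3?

Depreciable base = $69,580 − $16,700 = $52,880.
Sum of the years' digits = 4+3+2+1 = 10.
Year 1: $52,880 × 4/10 = $21,152. Book value $48,428.
Year 2: $52,880 × 3/10 = $15,864. Book value $32,564.
Year 3: $52,880 × 2/10 = $10,576. Book value $21,988.
Accumulated through year 3 = $69,580 − $21,988 = $47,592.

$47,592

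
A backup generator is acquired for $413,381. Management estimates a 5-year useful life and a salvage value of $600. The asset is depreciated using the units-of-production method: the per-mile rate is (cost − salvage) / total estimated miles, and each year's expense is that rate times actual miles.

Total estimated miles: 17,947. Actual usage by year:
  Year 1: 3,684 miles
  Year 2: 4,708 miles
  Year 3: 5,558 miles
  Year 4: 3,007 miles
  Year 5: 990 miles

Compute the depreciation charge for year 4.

Depreciable base = $413,381 − $600 = $412,781.
Rate = $412,781 / 17,947 miles = $23 per mile.
Year 1: 3,684 × $23 = $84,732. Book value $328,649.
Year 2: 4,708 × $23 = $108,284. Book value $220,365.
Year 3: 5,558 × $23 = $127,834. Book value $92,531.
Year 4: 3,007 × $23 = $69,161. Book value $23,370.

$69,161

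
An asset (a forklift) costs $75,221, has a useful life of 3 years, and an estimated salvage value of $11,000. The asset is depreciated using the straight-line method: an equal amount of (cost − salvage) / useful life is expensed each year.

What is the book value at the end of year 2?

$32,407

Depreciable base = $75,221 − $11,000 = $64,221.
Annual expense = $64,221 / 3 = $21,407.
End of year 1: book value $53,814.
End of year 2: book value $32,407.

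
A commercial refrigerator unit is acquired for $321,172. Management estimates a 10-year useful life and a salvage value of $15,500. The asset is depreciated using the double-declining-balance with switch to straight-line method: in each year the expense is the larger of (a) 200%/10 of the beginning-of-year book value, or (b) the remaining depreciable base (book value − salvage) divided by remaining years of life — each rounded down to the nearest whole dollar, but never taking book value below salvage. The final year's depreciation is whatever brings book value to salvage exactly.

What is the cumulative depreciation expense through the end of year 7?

Depreciable base = $321,172 − $15,500 = $305,672.
Year 1: DB = ⌊$321,172 × 200%/10⌋ = $64,234; SL = ⌊$305,672/10⌋ = $30,567 → take DB $64,234. Book value $256,938.
Year 2: DB = ⌊$256,938 × 200%/10⌋ = $51,387; SL = ⌊$241,438/9⌋ = $26,826 → take DB $51,387. Book value $205,551.
Year 3: DB = ⌊$205,551 × 200%/10⌋ = $41,110; SL = ⌊$190,051/8⌋ = $23,756 → take DB $41,110. Book value $164,441.
Year 4: DB = ⌊$164,441 × 200%/10⌋ = $32,888; SL = ⌊$148,941/7⌋ = $21,277 → take DB $32,888. Book value $131,553.
Year 5: DB = ⌊$131,553 × 200%/10⌋ = $26,310; SL = ⌊$116,053/6⌋ = $19,342 → take DB $26,310. Book value $105,243.
Year 6: DB = ⌊$105,243 × 200%/10⌋ = $21,048; SL = ⌊$89,743/5⌋ = $17,948 → take DB $21,048. Book value $84,195.
Year 7: DB = ⌊$84,195 × 200%/10⌋ = $16,839; SL = ⌊$68,695/4⌋ = $17,173 → take SL $17,173. Book value $67,022.
Accumulated through year 7 = $321,172 − $67,022 = $254,150.

$254,150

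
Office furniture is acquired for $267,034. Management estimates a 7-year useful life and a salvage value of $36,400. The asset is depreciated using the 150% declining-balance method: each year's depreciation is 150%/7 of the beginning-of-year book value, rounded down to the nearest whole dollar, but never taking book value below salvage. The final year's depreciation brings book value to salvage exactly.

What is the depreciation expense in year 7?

Depreciable base = $267,034 − $36,400 = $230,634.
Year 1: ⌊$267,034 × 150%/7⌋ = $57,221. Book value $209,813.
Year 2: ⌊$209,813 × 150%/7⌋ = $44,959. Book value $164,854.
Year 3: ⌊$164,854 × 150%/7⌋ = $35,325. Book value $129,529.
Year 4: ⌊$129,529 × 150%/7⌋ = $27,756. Book value $101,773.
Year 5: ⌊$101,773 × 150%/7⌋ = $21,808. Book value $79,965.
Year 6: ⌊$79,965 × 150%/7⌋ = $17,135. Book value $62,830.
Year 7 (final): $62,830 − $36,400 = $26,430. Book value $36,400.

$26,430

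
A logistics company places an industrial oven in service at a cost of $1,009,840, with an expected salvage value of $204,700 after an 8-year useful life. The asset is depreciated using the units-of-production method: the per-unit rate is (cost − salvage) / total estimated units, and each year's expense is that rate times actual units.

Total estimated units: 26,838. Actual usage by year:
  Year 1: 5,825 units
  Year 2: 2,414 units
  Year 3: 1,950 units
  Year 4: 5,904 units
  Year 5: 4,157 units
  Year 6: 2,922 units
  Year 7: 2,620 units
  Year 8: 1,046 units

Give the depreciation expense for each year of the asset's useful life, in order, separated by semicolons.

Depreciable base = $1,009,840 − $204,700 = $805,140.
Rate = $805,140 / 26,838 units = $30 per unit.
Year 1: 5,825 × $30 = $174,750. Book value $835,090.
Year 2: 2,414 × $30 = $72,420. Book value $762,670.
Year 3: 1,950 × $30 = $58,500. Book value $704,170.
Year 4: 5,904 × $30 = $177,120. Book value $527,050.
Year 5: 4,157 × $30 = $124,710. Book value $402,340.
Year 6: 2,922 × $30 = $87,660. Book value $314,680.
Year 7: 2,620 × $30 = $78,600. Book value $236,080.
Year 8: 1,046 × $30 = $31,380. Book value $204,700.

$174,750; $72,420; $58,500; $177,120; $124,710; $87,660; $78,600; $31,380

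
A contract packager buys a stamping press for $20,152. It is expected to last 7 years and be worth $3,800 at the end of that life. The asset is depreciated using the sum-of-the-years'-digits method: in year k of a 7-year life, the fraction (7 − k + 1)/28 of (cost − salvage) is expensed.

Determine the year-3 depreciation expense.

Depreciable base = $20,152 − $3,800 = $16,352.
Sum of the years' digits = 7+6+5+4+3+2+1 = 28.
Year 1: $16,352 × 7/28 = $4,088. Book value $16,064.
Year 2: $16,352 × 6/28 = $3,504. Book value $12,560.
Year 3: $16,352 × 5/28 = $2,920. Book value $9,640.

$2,920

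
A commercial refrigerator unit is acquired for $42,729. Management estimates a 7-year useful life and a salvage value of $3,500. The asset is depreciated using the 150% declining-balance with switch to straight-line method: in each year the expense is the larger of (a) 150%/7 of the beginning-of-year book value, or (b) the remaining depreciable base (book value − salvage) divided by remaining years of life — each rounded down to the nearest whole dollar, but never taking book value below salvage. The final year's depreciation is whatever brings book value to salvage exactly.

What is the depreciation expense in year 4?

$4,441

Depreciable base = $42,729 − $3,500 = $39,229.
Year 1: DB = ⌊$42,729 × 150%/7⌋ = $9,156; SL = ⌊$39,229/7⌋ = $5,604 → take DB $9,156. Book value $33,573.
Year 2: DB = ⌊$33,573 × 150%/7⌋ = $7,194; SL = ⌊$30,073/6⌋ = $5,012 → take DB $7,194. Book value $26,379.
Year 3: DB = ⌊$26,379 × 150%/7⌋ = $5,652; SL = ⌊$22,879/5⌋ = $4,575 → take DB $5,652. Book value $20,727.
Year 4: DB = ⌊$20,727 × 150%/7⌋ = $4,441; SL = ⌊$17,227/4⌋ = $4,306 → take DB $4,441. Book value $16,286.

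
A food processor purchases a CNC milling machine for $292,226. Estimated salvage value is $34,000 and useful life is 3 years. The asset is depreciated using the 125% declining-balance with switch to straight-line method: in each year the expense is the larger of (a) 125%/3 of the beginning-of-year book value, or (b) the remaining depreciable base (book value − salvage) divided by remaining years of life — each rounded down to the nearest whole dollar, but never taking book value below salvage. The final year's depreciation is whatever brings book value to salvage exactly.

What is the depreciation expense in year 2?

$71,027

Depreciable base = $292,226 − $34,000 = $258,226.
Year 1: DB = ⌊$292,226 × 125%/3⌋ = $121,760; SL = ⌊$258,226/3⌋ = $86,075 → take DB $121,760. Book value $170,466.
Year 2: DB = ⌊$170,466 × 125%/3⌋ = $71,027; SL = ⌊$136,466/2⌋ = $68,233 → take DB $71,027. Book value $99,439.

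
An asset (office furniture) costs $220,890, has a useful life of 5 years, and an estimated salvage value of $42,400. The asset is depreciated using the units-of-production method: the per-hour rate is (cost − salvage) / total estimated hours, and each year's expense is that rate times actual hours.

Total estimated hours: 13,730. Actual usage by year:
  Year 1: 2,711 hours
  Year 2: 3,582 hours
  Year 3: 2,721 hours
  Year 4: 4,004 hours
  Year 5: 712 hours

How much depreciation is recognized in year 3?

Depreciable base = $220,890 − $42,400 = $178,490.
Rate = $178,490 / 13,730 hours = $13 per hour.
Year 1: 2,711 × $13 = $35,243. Book value $185,647.
Year 2: 3,582 × $13 = $46,566. Book value $139,081.
Year 3: 2,721 × $13 = $35,373. Book value $103,708.

$35,373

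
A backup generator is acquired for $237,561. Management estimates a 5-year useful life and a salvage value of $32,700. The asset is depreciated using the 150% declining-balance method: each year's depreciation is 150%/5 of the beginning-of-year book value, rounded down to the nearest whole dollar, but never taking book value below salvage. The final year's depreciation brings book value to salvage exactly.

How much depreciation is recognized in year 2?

$49,887

Depreciable base = $237,561 − $32,700 = $204,861.
Year 1: ⌊$237,561 × 150%/5⌋ = $71,268. Book value $166,293.
Year 2: ⌊$166,293 × 150%/5⌋ = $49,887. Book value $116,406.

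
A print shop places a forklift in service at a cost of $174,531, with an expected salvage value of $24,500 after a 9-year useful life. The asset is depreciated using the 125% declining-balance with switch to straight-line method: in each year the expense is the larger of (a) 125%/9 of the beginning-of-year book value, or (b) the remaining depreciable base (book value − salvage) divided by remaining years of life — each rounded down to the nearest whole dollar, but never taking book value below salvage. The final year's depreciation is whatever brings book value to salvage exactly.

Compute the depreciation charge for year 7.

Depreciable base = $174,531 − $24,500 = $150,031.
Year 1: DB = ⌊$174,531 × 125%/9⌋ = $24,240; SL = ⌊$150,031/9⌋ = $16,670 → take DB $24,240. Book value $150,291.
Year 2: DB = ⌊$150,291 × 125%/9⌋ = $20,873; SL = ⌊$125,791/8⌋ = $15,723 → take DB $20,873. Book value $129,418.
Year 3: DB = ⌊$129,418 × 125%/9⌋ = $17,974; SL = ⌊$104,918/7⌋ = $14,988 → take DB $17,974. Book value $111,444.
Year 4: DB = ⌊$111,444 × 125%/9⌋ = $15,478; SL = ⌊$86,944/6⌋ = $14,490 → take DB $15,478. Book value $95,966.
Year 5: DB = ⌊$95,966 × 125%/9⌋ = $13,328; SL = ⌊$71,466/5⌋ = $14,293 → take SL $14,293. Book value $81,673.
Year 6: DB = ⌊$81,673 × 125%/9⌋ = $11,343; SL = ⌊$57,173/4⌋ = $14,293 → take SL $14,293. Book value $67,380.
Year 7: DB = ⌊$67,380 × 125%/9⌋ = $9,358; SL = ⌊$42,880/3⌋ = $14,293 → take SL $14,293. Book value $53,087.

$14,293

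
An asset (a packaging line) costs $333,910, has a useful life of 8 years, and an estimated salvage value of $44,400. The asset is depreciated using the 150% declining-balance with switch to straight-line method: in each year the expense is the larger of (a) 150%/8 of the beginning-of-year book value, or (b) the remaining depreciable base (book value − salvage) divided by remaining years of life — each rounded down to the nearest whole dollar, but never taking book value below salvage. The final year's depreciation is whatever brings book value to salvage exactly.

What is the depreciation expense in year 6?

$24,612

Depreciable base = $333,910 − $44,400 = $289,510.
Year 1: DB = ⌊$333,910 × 150%/8⌋ = $62,608; SL = ⌊$289,510/8⌋ = $36,188 → take DB $62,608. Book value $271,302.
Year 2: DB = ⌊$271,302 × 150%/8⌋ = $50,869; SL = ⌊$226,902/7⌋ = $32,414 → take DB $50,869. Book value $220,433.
Year 3: DB = ⌊$220,433 × 150%/8⌋ = $41,331; SL = ⌊$176,033/6⌋ = $29,338 → take DB $41,331. Book value $179,102.
Year 4: DB = ⌊$179,102 × 150%/8⌋ = $33,581; SL = ⌊$134,702/5⌋ = $26,940 → take DB $33,581. Book value $145,521.
Year 5: DB = ⌊$145,521 × 150%/8⌋ = $27,285; SL = ⌊$101,121/4⌋ = $25,280 → take DB $27,285. Book value $118,236.
Year 6: DB = ⌊$118,236 × 150%/8⌋ = $22,169; SL = ⌊$73,836/3⌋ = $24,612 → take SL $24,612. Book value $93,624.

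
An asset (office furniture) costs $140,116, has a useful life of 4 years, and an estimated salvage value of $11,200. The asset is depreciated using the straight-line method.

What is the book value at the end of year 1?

Depreciable base = $140,116 − $11,200 = $128,916.
Annual expense = $128,916 / 4 = $32,229.
End of year 1: book value $107,887.

$107,887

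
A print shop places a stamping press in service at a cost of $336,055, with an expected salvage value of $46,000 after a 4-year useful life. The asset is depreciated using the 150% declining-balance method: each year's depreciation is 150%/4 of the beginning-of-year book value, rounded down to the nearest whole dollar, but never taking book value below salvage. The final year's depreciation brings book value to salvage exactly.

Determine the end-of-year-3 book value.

Depreciable base = $336,055 − $46,000 = $290,055.
Year 1: ⌊$336,055 × 150%/4⌋ = $126,020. Book value $210,035.
Year 2: ⌊$210,035 × 150%/4⌋ = $78,763. Book value $131,272.
Year 3: ⌊$131,272 × 150%/4⌋ = $49,227. Book value $82,045.

$82,045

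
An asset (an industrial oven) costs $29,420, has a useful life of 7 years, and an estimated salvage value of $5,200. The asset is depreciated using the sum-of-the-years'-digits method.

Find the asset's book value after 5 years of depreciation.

$7,795

Depreciable base = $29,420 − $5,200 = $24,220.
Sum of the years' digits = 7+6+5+4+3+2+1 = 28.
Year 1: $24,220 × 7/28 = $6,055. Book value $23,365.
Year 2: $24,220 × 6/28 = $5,190. Book value $18,175.
Year 3: $24,220 × 5/28 = $4,325. Book value $13,850.
Year 4: $24,220 × 4/28 = $3,460. Book value $10,390.
Year 5: $24,220 × 3/28 = $2,595. Book value $7,795.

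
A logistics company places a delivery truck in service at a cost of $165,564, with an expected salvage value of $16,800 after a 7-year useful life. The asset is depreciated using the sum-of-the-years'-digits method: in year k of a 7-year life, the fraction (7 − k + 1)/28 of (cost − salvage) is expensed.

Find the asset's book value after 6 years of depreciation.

Depreciable base = $165,564 − $16,800 = $148,764.
Sum of the years' digits = 7+6+5+4+3+2+1 = 28.
Year 1: $148,764 × 7/28 = $37,191. Book value $128,373.
Year 2: $148,764 × 6/28 = $31,878. Book value $96,495.
Year 3: $148,764 × 5/28 = $26,565. Book value $69,930.
Year 4: $148,764 × 4/28 = $21,252. Book value $48,678.
Year 5: $148,764 × 3/28 = $15,939. Book value $32,739.
Year 6: $148,764 × 2/28 = $10,626. Book value $22,113.

$22,113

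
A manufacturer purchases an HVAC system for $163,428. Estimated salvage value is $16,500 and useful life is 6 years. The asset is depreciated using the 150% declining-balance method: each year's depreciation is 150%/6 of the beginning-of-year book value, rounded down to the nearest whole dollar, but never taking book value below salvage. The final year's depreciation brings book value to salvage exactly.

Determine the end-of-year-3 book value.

Depreciable base = $163,428 − $16,500 = $146,928.
Year 1: ⌊$163,428 × 150%/6⌋ = $40,857. Book value $122,571.
Year 2: ⌊$122,571 × 150%/6⌋ = $30,642. Book value $91,929.
Year 3: ⌊$91,929 × 150%/6⌋ = $22,982. Book value $68,947.

$68,947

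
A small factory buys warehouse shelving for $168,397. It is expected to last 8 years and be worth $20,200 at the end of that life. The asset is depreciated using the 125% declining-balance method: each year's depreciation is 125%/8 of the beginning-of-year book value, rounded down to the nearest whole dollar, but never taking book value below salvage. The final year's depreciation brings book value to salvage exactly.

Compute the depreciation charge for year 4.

Depreciable base = $168,397 − $20,200 = $148,197.
Year 1: ⌊$168,397 × 125%/8⌋ = $26,312. Book value $142,085.
Year 2: ⌊$142,085 × 125%/8⌋ = $22,200. Book value $119,885.
Year 3: ⌊$119,885 × 125%/8⌋ = $18,732. Book value $101,153.
Year 4: ⌊$101,153 × 125%/8⌋ = $15,805. Book value $85,348.

$15,805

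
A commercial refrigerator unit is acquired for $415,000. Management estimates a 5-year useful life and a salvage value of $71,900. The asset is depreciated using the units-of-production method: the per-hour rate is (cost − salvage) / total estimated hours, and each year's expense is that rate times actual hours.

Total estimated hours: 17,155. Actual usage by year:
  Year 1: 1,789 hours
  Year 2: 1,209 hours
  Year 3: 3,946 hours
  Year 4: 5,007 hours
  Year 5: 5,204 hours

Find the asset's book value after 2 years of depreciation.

$355,040

Depreciable base = $415,000 − $71,900 = $343,100.
Rate = $343,100 / 17,155 hours = $20 per hour.
Year 1: 1,789 × $20 = $35,780. Book value $379,220.
Year 2: 1,209 × $20 = $24,180. Book value $355,040.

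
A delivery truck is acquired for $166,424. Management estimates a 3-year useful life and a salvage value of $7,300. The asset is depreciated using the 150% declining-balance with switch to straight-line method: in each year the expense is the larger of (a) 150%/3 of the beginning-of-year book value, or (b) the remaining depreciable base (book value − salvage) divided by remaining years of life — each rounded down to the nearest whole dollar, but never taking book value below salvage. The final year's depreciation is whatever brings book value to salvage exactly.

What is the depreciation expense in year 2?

$41,606

Depreciable base = $166,424 − $7,300 = $159,124.
Year 1: DB = ⌊$166,424 × 150%/3⌋ = $83,212; SL = ⌊$159,124/3⌋ = $53,041 → take DB $83,212. Book value $83,212.
Year 2: DB = ⌊$83,212 × 150%/3⌋ = $41,606; SL = ⌊$75,912/2⌋ = $37,956 → take DB $41,606. Book value $41,606.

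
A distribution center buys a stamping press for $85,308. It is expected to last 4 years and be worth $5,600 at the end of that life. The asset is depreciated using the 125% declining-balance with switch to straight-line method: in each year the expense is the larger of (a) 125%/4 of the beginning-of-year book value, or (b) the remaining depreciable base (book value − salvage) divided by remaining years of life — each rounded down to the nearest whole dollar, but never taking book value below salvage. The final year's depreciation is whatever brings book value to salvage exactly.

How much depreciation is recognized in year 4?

Depreciable base = $85,308 − $5,600 = $79,708.
Year 1: DB = ⌊$85,308 × 125%/4⌋ = $26,658; SL = ⌊$79,708/4⌋ = $19,927 → take DB $26,658. Book value $58,650.
Year 2: DB = ⌊$58,650 × 125%/4⌋ = $18,328; SL = ⌊$53,050/3⌋ = $17,683 → take DB $18,328. Book value $40,322.
Year 3: DB = ⌊$40,322 × 125%/4⌋ = $12,600; SL = ⌊$34,722/2⌋ = $17,361 → take SL $17,361. Book value $22,961.
Year 4 (final): $22,961 − $5,600 = $17,361. Book value $5,600.

$17,361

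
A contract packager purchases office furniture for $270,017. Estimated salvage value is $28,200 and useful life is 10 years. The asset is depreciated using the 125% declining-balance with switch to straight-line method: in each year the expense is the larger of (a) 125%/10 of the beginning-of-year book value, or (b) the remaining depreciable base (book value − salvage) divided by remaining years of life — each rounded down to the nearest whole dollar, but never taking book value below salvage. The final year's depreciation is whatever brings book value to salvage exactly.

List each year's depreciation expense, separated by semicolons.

Depreciable base = $270,017 − $28,200 = $241,817.
Year 1: DB = ⌊$270,017 × 125%/10⌋ = $33,752; SL = ⌊$241,817/10⌋ = $24,181 → take DB $33,752. Book value $236,265.
Year 2: DB = ⌊$236,265 × 125%/10⌋ = $29,533; SL = ⌊$208,065/9⌋ = $23,118 → take DB $29,533. Book value $206,732.
Year 3: DB = ⌊$206,732 × 125%/10⌋ = $25,841; SL = ⌊$178,532/8⌋ = $22,316 → take DB $25,841. Book value $180,891.
Year 4: DB = ⌊$180,891 × 125%/10⌋ = $22,611; SL = ⌊$152,691/7⌋ = $21,813 → take DB $22,611. Book value $158,280.
Year 5: DB = ⌊$158,280 × 125%/10⌋ = $19,785; SL = ⌊$130,080/6⌋ = $21,680 → take SL $21,680. Book value $136,600.
Year 6: DB = ⌊$136,600 × 125%/10⌋ = $17,075; SL = ⌊$108,400/5⌋ = $21,680 → take SL $21,680. Book value $114,920.
Year 7: DB = ⌊$114,920 × 125%/10⌋ = $14,365; SL = ⌊$86,720/4⌋ = $21,680 → take SL $21,680. Book value $93,240.
Year 8: DB = ⌊$93,240 × 125%/10⌋ = $11,655; SL = ⌊$65,040/3⌋ = $21,680 → take SL $21,680. Book value $71,560.
Year 9: DB = ⌊$71,560 × 125%/10⌋ = $8,945; SL = ⌊$43,360/2⌋ = $21,680 → take SL $21,680. Book value $49,880.
Year 10 (final): $49,880 − $28,200 = $21,680. Book value $28,200.

$33,752; $29,533; $25,841; $22,611; $21,680; $21,680; $21,680; $21,680; $21,680; $21,680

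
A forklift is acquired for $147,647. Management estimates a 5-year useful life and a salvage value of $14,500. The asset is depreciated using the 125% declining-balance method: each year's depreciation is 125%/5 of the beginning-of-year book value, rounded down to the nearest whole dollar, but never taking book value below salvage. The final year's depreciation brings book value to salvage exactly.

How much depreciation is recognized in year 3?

Depreciable base = $147,647 − $14,500 = $133,147.
Year 1: ⌊$147,647 × 125%/5⌋ = $36,911. Book value $110,736.
Year 2: ⌊$110,736 × 125%/5⌋ = $27,684. Book value $83,052.
Year 3: ⌊$83,052 × 125%/5⌋ = $20,763. Book value $62,289.

$20,763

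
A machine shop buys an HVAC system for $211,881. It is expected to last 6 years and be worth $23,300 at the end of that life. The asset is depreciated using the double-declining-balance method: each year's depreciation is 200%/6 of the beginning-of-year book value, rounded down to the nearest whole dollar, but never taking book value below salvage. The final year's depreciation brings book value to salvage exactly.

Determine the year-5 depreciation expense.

$13,951

Depreciable base = $211,881 − $23,300 = $188,581.
Year 1: ⌊$211,881 × 200%/6⌋ = $70,627. Book value $141,254.
Year 2: ⌊$141,254 × 200%/6⌋ = $47,084. Book value $94,170.
Year 3: ⌊$94,170 × 200%/6⌋ = $31,390. Book value $62,780.
Year 4: ⌊$62,780 × 200%/6⌋ = $20,926. Book value $41,854.
Year 5: ⌊$41,854 × 200%/6⌋ = $13,951. Book value $27,903.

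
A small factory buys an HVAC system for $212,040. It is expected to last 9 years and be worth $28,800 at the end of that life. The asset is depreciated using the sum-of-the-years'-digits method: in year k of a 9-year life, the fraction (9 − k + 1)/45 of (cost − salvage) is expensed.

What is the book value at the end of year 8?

$32,872

Depreciable base = $212,040 − $28,800 = $183,240.
Sum of the years' digits = 9+8+7+6+5+4+3+2+1 = 45.
Year 1: $183,240 × 9/45 = $36,648. Book value $175,392.
Year 2: $183,240 × 8/45 = $32,576. Book value $142,816.
Year 3: $183,240 × 7/45 = $28,504. Book value $114,312.
Year 4: $183,240 × 6/45 = $24,432. Book value $89,880.
Year 5: $183,240 × 5/45 = $20,360. Book value $69,520.
Year 6: $183,240 × 4/45 = $16,288. Book value $53,232.
Year 7: $183,240 × 3/45 = $12,216. Book value $41,016.
Year 8: $183,240 × 2/45 = $8,144. Book value $32,872.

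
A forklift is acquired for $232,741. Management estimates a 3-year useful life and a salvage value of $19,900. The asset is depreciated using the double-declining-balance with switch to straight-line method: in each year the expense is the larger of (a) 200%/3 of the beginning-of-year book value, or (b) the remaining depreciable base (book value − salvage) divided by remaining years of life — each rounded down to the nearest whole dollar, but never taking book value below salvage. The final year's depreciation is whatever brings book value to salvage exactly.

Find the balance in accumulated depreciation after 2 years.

$206,880

Depreciable base = $232,741 − $19,900 = $212,841.
Year 1: DB = ⌊$232,741 × 200%/3⌋ = $155,160; SL = ⌊$212,841/3⌋ = $70,947 → take DB $155,160. Book value $77,581.
Year 2: DB = ⌊$77,581 × 200%/3⌋ = $51,720; SL = ⌊$57,681/2⌋ = $28,840 → take DB $51,720. Book value $25,861.
Accumulated through year 2 = $232,741 − $25,861 = $206,880.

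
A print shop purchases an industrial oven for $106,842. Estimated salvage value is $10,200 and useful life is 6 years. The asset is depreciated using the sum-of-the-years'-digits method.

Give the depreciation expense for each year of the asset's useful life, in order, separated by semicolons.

$27,612; $23,010; $18,408; $13,806; $9,204; $4,602

Depreciable base = $106,842 − $10,200 = $96,642.
Sum of the years' digits = 6+5+4+3+2+1 = 21.
Year 1: $96,642 × 6/21 = $27,612. Book value $79,230.
Year 2: $96,642 × 5/21 = $23,010. Book value $56,220.
Year 3: $96,642 × 4/21 = $18,408. Book value $37,812.
Year 4: $96,642 × 3/21 = $13,806. Book value $24,006.
Year 5: $96,642 × 2/21 = $9,204. Book value $14,802.
Year 6: $96,642 × 1/21 = $4,602. Book value $10,200.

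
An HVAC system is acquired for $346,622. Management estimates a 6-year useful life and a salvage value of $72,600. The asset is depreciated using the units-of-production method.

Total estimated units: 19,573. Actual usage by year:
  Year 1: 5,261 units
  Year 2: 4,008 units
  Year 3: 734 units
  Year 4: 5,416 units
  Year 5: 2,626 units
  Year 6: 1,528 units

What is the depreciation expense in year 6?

Depreciable base = $346,622 − $72,600 = $274,022.
Rate = $274,022 / 19,573 units = $14 per unit.
Year 1: 5,261 × $14 = $73,654. Book value $272,968.
Year 2: 4,008 × $14 = $56,112. Book value $216,856.
Year 3: 734 × $14 = $10,276. Book value $206,580.
Year 4: 5,416 × $14 = $75,824. Book value $130,756.
Year 5: 2,626 × $14 = $36,764. Book value $93,992.
Year 6: 1,528 × $14 = $21,392. Book value $72,600.

$21,392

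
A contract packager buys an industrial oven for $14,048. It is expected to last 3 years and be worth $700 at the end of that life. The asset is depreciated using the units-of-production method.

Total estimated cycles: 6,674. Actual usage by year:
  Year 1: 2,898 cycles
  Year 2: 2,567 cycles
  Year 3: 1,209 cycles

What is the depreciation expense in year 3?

Depreciable base = $14,048 − $700 = $13,348.
Rate = $13,348 / 6,674 cycles = $2 per cycle.
Year 1: 2,898 × $2 = $5,796. Book value $8,252.
Year 2: 2,567 × $2 = $5,134. Book value $3,118.
Year 3: 1,209 × $2 = $2,418. Book value $700.

$2,418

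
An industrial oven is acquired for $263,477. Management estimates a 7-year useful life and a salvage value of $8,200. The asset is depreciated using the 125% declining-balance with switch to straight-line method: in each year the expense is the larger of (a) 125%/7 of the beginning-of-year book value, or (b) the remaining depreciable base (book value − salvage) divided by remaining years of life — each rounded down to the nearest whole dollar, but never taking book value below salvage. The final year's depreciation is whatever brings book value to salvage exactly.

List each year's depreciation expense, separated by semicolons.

$47,049; $38,647; $33,916; $33,916; $33,916; $33,916; $33,917

Depreciable base = $263,477 − $8,200 = $255,277.
Year 1: DB = ⌊$263,477 × 125%/7⌋ = $47,049; SL = ⌊$255,277/7⌋ = $36,468 → take DB $47,049. Book value $216,428.
Year 2: DB = ⌊$216,428 × 125%/7⌋ = $38,647; SL = ⌊$208,228/6⌋ = $34,704 → take DB $38,647. Book value $177,781.
Year 3: DB = ⌊$177,781 × 125%/7⌋ = $31,746; SL = ⌊$169,581/5⌋ = $33,916 → take SL $33,916. Book value $143,865.
Year 4: DB = ⌊$143,865 × 125%/7⌋ = $25,690; SL = ⌊$135,665/4⌋ = $33,916 → take SL $33,916. Book value $109,949.
Year 5: DB = ⌊$109,949 × 125%/7⌋ = $19,633; SL = ⌊$101,749/3⌋ = $33,916 → take SL $33,916. Book value $76,033.
Year 6: DB = ⌊$76,033 × 125%/7⌋ = $13,577; SL = ⌊$67,833/2⌋ = $33,916 → take SL $33,916. Book value $42,117.
Year 7 (final): $42,117 − $8,200 = $33,917. Book value $8,200.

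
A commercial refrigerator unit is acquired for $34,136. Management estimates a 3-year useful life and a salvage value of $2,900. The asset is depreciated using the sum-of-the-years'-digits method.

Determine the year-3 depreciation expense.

Depreciable base = $34,136 − $2,900 = $31,236.
Sum of the years' digits = 3+2+1 = 6.
Year 1: $31,236 × 3/6 = $15,618. Book value $18,518.
Year 2: $31,236 × 2/6 = $10,412. Book value $8,106.
Year 3: $31,236 × 1/6 = $5,206. Book value $2,900.

$5,206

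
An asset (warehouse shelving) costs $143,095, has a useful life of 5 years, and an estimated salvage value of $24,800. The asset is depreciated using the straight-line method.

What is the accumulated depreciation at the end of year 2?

Depreciable base = $143,095 − $24,800 = $118,295.
Annual expense = $118,295 / 5 = $23,659.
End of year 1: book value $119,436.
End of year 2: book value $95,777.
Accumulated through year 2 = $143,095 − $95,777 = $47,318.

$47,318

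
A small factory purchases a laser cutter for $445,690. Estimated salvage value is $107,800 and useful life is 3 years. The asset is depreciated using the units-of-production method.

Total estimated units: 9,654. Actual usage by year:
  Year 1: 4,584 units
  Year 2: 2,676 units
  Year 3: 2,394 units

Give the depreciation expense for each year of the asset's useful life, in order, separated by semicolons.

Depreciable base = $445,690 − $107,800 = $337,890.
Rate = $337,890 / 9,654 units = $35 per unit.
Year 1: 4,584 × $35 = $160,440. Book value $285,250.
Year 2: 2,676 × $35 = $93,660. Book value $191,590.
Year 3: 2,394 × $35 = $83,790. Book value $107,800.

$160,440; $93,660; $83,790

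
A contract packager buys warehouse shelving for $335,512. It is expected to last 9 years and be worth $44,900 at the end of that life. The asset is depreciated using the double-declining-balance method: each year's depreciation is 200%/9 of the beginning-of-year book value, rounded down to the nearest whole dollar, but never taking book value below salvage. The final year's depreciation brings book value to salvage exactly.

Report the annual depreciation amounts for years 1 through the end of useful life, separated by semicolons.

Depreciable base = $335,512 − $44,900 = $290,612.
Year 1: ⌊$335,512 × 200%/9⌋ = $74,558. Book value $260,954.
Year 2: ⌊$260,954 × 200%/9⌋ = $57,989. Book value $202,965.
Year 3: ⌊$202,965 × 200%/9⌋ = $45,103. Book value $157,862.
Year 4: ⌊$157,862 × 200%/9⌋ = $35,080. Book value $122,782.
Year 5: ⌊$122,782 × 200%/9⌋ = $27,284. Book value $95,498.
Year 6: ⌊$95,498 × 200%/9⌋ = $21,221. Book value $74,277.
Year 7: ⌊$74,277 × 200%/9⌋ = $16,506. Book value $57,771.
Year 8: ⌊$57,771 × 200%/9⌋ = $12,838. Book value $44,933.
Year 9 (final): $44,933 − $44,900 = $33. Book value $44,900.

$74,558; $57,989; $45,103; $35,080; $27,284; $21,221; $16,506; $12,838; $33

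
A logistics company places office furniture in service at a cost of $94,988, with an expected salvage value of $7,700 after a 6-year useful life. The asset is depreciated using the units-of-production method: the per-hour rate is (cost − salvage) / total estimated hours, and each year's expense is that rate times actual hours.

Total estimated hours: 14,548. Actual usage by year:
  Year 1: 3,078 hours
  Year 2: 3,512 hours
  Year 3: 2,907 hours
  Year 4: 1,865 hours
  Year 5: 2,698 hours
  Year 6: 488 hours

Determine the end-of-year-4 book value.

$26,816

Depreciable base = $94,988 − $7,700 = $87,288.
Rate = $87,288 / 14,548 hours = $6 per hour.
Year 1: 3,078 × $6 = $18,468. Book value $76,520.
Year 2: 3,512 × $6 = $21,072. Book value $55,448.
Year 3: 2,907 × $6 = $17,442. Book value $38,006.
Year 4: 1,865 × $6 = $11,190. Book value $26,816.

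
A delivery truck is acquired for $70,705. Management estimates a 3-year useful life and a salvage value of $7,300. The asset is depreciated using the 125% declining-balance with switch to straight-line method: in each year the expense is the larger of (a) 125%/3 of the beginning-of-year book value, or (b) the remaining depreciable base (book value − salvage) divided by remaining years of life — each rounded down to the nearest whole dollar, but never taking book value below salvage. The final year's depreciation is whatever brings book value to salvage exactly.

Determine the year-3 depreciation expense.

$16,760

Depreciable base = $70,705 − $7,300 = $63,405.
Year 1: DB = ⌊$70,705 × 125%/3⌋ = $29,460; SL = ⌊$63,405/3⌋ = $21,135 → take DB $29,460. Book value $41,245.
Year 2: DB = ⌊$41,245 × 125%/3⌋ = $17,185; SL = ⌊$33,945/2⌋ = $16,972 → take DB $17,185. Book value $24,060.
Year 3 (final): $24,060 − $7,300 = $16,760. Book value $7,300.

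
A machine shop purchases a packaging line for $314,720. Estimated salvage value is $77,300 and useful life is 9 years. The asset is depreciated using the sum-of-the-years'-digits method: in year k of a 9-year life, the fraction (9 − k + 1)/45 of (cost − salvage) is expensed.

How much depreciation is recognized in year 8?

Depreciable base = $314,720 − $77,300 = $237,420.
Sum of the years' digits = 9+8+7+6+5+4+3+2+1 = 45.
Year 1: $237,420 × 9/45 = $47,484. Book value $267,236.
Year 2: $237,420 × 8/45 = $42,208. Book value $225,028.
Year 3: $237,420 × 7/45 = $36,932. Book value $188,096.
Year 4: $237,420 × 6/45 = $31,656. Book value $156,440.
Year 5: $237,420 × 5/45 = $26,380. Book value $130,060.
Year 6: $237,420 × 4/45 = $21,104. Book value $108,956.
Year 7: $237,420 × 3/45 = $15,828. Book value $93,128.
Year 8: $237,420 × 2/45 = $10,552. Book value $82,576.

$10,552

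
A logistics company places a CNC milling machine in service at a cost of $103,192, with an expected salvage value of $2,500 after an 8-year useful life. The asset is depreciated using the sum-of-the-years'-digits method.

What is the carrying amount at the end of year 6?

$10,891

Depreciable base = $103,192 − $2,500 = $100,692.
Sum of the years' digits = 8+7+6+5+4+3+2+1 = 36.
Year 1: $100,692 × 8/36 = $22,376. Book value $80,816.
Year 2: $100,692 × 7/36 = $19,579. Book value $61,237.
Year 3: $100,692 × 6/36 = $16,782. Book value $44,455.
Year 4: $100,692 × 5/36 = $13,985. Book value $30,470.
Year 5: $100,692 × 4/36 = $11,188. Book value $19,282.
Year 6: $100,692 × 3/36 = $8,391. Book value $10,891.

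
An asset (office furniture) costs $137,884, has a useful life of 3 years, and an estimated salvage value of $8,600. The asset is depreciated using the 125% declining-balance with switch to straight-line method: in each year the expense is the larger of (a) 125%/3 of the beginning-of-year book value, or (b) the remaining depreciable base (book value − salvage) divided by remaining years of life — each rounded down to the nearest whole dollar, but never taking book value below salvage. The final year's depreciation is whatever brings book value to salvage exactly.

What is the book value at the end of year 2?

$44,517

Depreciable base = $137,884 − $8,600 = $129,284.
Year 1: DB = ⌊$137,884 × 125%/3⌋ = $57,451; SL = ⌊$129,284/3⌋ = $43,094 → take DB $57,451. Book value $80,433.
Year 2: DB = ⌊$80,433 × 125%/3⌋ = $33,513; SL = ⌊$71,833/2⌋ = $35,916 → take SL $35,916. Book value $44,517.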